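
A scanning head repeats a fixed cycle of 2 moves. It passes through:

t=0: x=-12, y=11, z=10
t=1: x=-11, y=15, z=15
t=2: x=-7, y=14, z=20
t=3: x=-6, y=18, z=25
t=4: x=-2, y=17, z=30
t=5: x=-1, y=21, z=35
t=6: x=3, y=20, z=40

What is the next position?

x=4, y=24, z=45

Differencing gives (+1,+4,+5), (+4,-1,+5), (+1,+4,+5), (+4,-1,+5), (+1,+4,+5), (+4,-1,+5). This is the pattern (+1,+4,+5), (+4,-1,+5) repeated.
step 7: apply (+1,+4,+5) → x=4, y=24, z=45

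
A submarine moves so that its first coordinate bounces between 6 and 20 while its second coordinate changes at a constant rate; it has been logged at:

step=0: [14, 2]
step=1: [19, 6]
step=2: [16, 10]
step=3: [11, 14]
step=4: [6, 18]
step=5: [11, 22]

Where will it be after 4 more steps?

[9, 38]

The first coordinate reflects between 6 and 20, moving 5 per step.
  step 6: 11 → 16
  step 7: 16 → 19
  step 8: 19 → 14
  step 9: 14 → 9
The second coordinate changes by +4 each step: at step 9 it is 38.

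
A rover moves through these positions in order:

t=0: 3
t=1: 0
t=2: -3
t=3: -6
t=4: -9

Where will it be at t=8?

Each step adds -3 to the position.
step 5: -9 − 3 → -12
step 6: -12 − 3 → -15
step 7: -15 − 3 → -18
step 8: -18 − 3 → -21

-21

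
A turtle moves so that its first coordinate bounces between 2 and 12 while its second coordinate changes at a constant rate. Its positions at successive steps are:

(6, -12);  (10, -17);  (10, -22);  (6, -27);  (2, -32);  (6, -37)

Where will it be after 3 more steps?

The first coordinate reflects between 2 and 12, moving 4 per step.
  step 6: 6 → 10
  step 7: 10 → 10
  step 8: 10 → 6
The second coordinate changes by -5 each step: at step 8 it is -52.

(6, -52)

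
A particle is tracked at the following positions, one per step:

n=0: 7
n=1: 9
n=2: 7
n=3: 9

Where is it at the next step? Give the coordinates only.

7

The jumps are +2, -2, +2 — a geometric progression with ratio -1.
step 4: 9 − 2 → 7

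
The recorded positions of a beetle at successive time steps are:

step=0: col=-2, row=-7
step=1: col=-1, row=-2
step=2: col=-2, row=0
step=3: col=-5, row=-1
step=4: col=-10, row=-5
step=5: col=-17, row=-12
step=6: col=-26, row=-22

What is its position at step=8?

col=-50, row=-51

Successive displacements: (+1,+5), (-1,+2), (-3,-1), (-5,-4), (-7,-7), (-9,-10) — each changes by (-2,-3).
step 7: col=-26, row=-22 + (-11,-13) → col=-37, row=-35
step 8: col=-37, row=-35 + (-13,-16) → col=-50, row=-51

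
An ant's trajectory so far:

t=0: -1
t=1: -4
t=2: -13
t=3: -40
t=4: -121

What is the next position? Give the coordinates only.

-364

Step-to-step displacements: -3, -9, -27, -81; each is 3× the previous.
step 5: -121 − 243 → -364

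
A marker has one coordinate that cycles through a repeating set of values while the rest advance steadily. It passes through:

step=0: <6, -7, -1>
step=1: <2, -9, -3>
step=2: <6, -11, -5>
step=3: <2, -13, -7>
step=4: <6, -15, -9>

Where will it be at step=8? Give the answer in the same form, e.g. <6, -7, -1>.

<6, -23, -17>

The first coordinate repeats the cycle [6, 2] with period 2; step 8 mod 2 = 0, giving 6.
The second coordinate changes by -2 each step, so at step 8 it is -7 + 8·(-2) = -23.
The third coordinate changes by -2 each step, so at step 8 it is -1 + 8·(-2) = -17.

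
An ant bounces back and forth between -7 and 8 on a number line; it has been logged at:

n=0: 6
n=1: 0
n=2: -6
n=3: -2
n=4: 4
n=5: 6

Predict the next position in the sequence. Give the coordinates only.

0

The value travels 6 per step and bounces off the walls at -7 and 8.
  step 6: 6 → 0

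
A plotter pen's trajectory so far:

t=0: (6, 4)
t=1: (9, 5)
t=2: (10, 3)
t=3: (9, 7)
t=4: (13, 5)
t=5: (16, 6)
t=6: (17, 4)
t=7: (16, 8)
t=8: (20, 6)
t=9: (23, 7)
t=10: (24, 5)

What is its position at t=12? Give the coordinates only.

(27, 7)

Differencing gives (+3, +1), (+1, -2), (-1, +4), (+4, -2), (+3, +1), (+1, -2), (-1, +4), (+4, -2), (+3, +1), (+1, -2). This is the pattern (+3, +1), (+1, -2), (-1, +4), (+4, -2) repeated.
step 11: apply (-1, +4) → (23, 9)
step 12: apply (+4, -2) → (27, 7)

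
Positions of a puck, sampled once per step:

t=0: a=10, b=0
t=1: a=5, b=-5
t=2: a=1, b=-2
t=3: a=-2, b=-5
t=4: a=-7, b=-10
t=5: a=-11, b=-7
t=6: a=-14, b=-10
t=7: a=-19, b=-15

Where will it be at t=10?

a=-31, b=-20

The moves between consecutive positions are (-5, -5), (-4, +3), (-3, -3), (-5, -5), (-4, +3), (-3, -3), (-5, -5); they repeat the 3-cycle [(-5, -5), (-4, +3), (-3, -3)].
step 8: apply (-4, +3) → a=-23, b=-12
step 9: apply (-3, -3) → a=-26, b=-15
step 10: apply (-5, -5) → a=-31, b=-20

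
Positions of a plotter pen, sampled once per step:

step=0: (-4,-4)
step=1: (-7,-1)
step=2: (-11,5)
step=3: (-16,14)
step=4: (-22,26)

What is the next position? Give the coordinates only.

First differences are (-3,+3), (-4,+6), (-5,+9), (-6,+12); their common second difference is (-1,+3) (constant acceleration).
step 5: (-22,26) + (-7,+15) → (-29,41)

(-29,41)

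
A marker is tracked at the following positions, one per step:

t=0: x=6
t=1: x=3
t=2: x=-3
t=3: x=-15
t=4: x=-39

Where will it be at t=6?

Step-to-step displacements: -3, -6, -12, -24; each is 2× the previous.
step 5: -39 − 48 → x=-87
step 6: -87 − 96 → x=-183

x=-183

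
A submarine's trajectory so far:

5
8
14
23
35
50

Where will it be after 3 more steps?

First differences are +3, +6, +9, +12, +15; their common second difference is +3 (constant acceleration).
step 6: 50 + 18 → 68
step 7: 68 + 21 → 89
step 8: 89 + 24 → 113

113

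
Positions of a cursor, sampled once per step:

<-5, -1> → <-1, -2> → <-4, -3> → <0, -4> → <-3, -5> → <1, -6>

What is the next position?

<-2, -7>

Step-to-step displacements: <+4, -1>, <-3, -1>, <+4, -1>, <-3, -1>, <+4, -1> — a repeating cycle of length 2.
step 6: apply <-3, -1> → <-2, -7>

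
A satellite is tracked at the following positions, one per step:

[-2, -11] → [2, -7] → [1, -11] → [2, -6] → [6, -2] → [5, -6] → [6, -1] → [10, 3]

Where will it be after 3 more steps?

[14, 8]

The moves between consecutive positions are [+4, +4], [-1, -4], [+1, +5], [+4, +4], [-1, -4], [+1, +5], [+4, +4]; they repeat the 3-cycle [[+4, +4], [-1, -4], [+1, +5]].
step 8: apply [-1, -4] → [9, -1]
step 9: apply [+1, +5] → [10, 4]
step 10: apply [+4, +4] → [14, 8]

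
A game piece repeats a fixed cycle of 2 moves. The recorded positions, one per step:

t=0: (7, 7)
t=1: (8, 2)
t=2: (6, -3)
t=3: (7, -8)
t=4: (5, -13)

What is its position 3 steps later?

Step-to-step displacements: (+1, -5), (-2, -5), (+1, -5), (-2, -5) — a repeating cycle of length 2.
step 5: apply (+1, -5) → (6, -18)
step 6: apply (-2, -5) → (4, -23)
step 7: apply (+1, -5) → (5, -28)

(5, -28)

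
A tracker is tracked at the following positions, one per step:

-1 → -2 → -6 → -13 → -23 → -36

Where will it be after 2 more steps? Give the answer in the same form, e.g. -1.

-71

Taking differences between consecutive positions: -1, -4, -7, -10, -13. These grow by -3 each step.
step 6: -36 − 16 → -52
step 7: -52 − 19 → -71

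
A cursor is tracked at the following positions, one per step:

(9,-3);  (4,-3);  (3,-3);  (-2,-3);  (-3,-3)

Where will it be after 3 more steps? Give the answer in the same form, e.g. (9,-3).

(-14,-3)

Differencing gives (-5,+0), (-1,+0), (-5,+0), (-1,+0). This is the pattern (-5,+0), (-1,+0) repeated.
step 5: apply (-5,+0) → (-8,-3)
step 6: apply (-1,+0) → (-9,-3)
step 7: apply (-5,+0) → (-14,-3)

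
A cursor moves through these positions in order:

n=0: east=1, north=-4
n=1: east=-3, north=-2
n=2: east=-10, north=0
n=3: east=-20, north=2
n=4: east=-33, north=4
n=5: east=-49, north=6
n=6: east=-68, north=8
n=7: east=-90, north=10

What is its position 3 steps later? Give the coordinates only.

east=-174, north=16

First differences are (-4,+2), (-7,+2), (-10,+2), (-13,+2), (-16,+2), (-19,+2), (-22,+2); their common second difference is (-3,+0) (constant acceleration).
step 8: east=-90, north=10 + (-25,+2) → east=-115, north=12
step 9: east=-115, north=12 + (-28,+2) → east=-143, north=14
step 10: east=-143, north=14 + (-31,+2) → east=-174, north=16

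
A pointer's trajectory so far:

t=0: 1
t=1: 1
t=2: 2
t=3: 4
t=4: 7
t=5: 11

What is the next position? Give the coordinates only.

Taking differences between consecutive positions: +0, +1, +2, +3, +4. These grow by +1 each step.
step 6: 11 + 5 → 16

16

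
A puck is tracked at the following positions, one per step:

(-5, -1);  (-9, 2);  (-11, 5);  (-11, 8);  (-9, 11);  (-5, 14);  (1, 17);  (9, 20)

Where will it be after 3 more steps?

(45, 29)

Taking differences between consecutive positions: (-4, +3), (-2, +3), (+0, +3), (+2, +3), (+4, +3), (+6, +3), (+8, +3). These grow by (+2, +0) each step.
step 8: (9, 20) + (+10, +3) → (19, 23)
step 9: (19, 23) + (+12, +3) → (31, 26)
step 10: (31, 26) + (+14, +3) → (45, 29)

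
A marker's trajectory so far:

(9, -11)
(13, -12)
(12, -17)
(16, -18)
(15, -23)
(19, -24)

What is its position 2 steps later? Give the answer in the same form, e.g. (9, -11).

(22, -30)

The moves between consecutive positions are (+4, -1), (-1, -5), (+4, -1), (-1, -5), (+4, -1); they repeat the 2-cycle [(+4, -1), (-1, -5)].
step 6: apply (-1, -5) → (18, -29)
step 7: apply (+4, -1) → (22, -30)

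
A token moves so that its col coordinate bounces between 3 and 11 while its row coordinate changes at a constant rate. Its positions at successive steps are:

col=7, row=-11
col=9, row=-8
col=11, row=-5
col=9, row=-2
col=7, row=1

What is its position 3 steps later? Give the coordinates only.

col=5, row=10

The col coordinate reflects between 3 and 11, moving 2 per step.
  step 5: 7 → 5
  step 6: 5 → 3
  step 7: 3 → 5
The row coordinate changes by +3 each step: at step 7 it is 10.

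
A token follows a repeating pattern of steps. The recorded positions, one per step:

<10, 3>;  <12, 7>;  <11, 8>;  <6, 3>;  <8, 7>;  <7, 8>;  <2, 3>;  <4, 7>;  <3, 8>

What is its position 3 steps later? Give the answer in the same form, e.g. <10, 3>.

Differencing gives <+2, +4>, <-1, +1>, <-5, -5>, <+2, +4>, <-1, +1>, <-5, -5>, <+2, +4>, <-1, +1>. This is the pattern <+2, +4>, <-1, +1>, <-5, -5> repeated.
step 9: apply <-5, -5> → <-2, 3>
step 10: apply <+2, +4> → <0, 7>
step 11: apply <-1, +1> → <-1, 8>

<-1, 8>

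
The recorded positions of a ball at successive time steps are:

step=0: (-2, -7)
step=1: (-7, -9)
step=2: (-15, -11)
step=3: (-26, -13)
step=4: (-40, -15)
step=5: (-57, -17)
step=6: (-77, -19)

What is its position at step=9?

(-155, -25)

Taking differences between consecutive positions: (-5, -2), (-8, -2), (-11, -2), (-14, -2), (-17, -2), (-20, -2). These grow by (-3, +0) each step.
step 7: (-77, -19) + (-23, -2) → (-100, -21)
step 8: (-100, -21) + (-26, -2) → (-126, -23)
step 9: (-126, -23) + (-29, -2) → (-155, -25)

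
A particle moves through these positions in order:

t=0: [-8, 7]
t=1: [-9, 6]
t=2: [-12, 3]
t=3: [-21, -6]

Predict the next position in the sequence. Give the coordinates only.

The jumps are [-1, -1], [-3, -3], [-9, -9] — a geometric progression with ratio 3.
step 4: [-21, -6] + [-27, -27] → [-48, -33]

[-48, -33]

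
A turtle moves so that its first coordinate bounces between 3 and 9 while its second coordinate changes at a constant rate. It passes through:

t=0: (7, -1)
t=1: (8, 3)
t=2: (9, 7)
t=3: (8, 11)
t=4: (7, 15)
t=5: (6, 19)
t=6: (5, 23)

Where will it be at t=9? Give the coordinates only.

(4, 35)

The first coordinate reflects between 3 and 9, moving 1 per step.
  step 7: 5 → 4
  step 8: 4 → 3
  step 9: 3 → 4
The second coordinate changes by +4 each step: at step 9 it is 35.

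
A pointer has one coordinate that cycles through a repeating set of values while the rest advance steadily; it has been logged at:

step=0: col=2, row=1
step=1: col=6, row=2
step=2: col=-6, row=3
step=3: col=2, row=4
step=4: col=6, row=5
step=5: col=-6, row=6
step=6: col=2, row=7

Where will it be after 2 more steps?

col=-6, row=9

Col: cycles through 2, 6, -6 every 3 steps. Step 8 lands at position 2 of the cycle → -6.
Row: linear, +1 per step → 9 at step 8.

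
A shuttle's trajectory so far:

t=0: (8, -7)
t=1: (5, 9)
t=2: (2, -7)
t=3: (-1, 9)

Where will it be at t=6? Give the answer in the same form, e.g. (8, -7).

First: linear, -3 per step → -10 at step 6.
Second: cycles through -7, 9 every 2 steps. Step 6 lands at position 0 of the cycle → -7.

(-10, -7)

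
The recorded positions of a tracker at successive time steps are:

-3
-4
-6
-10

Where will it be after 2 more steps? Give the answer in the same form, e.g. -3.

-34

Step-to-step displacements: -1, -2, -4; each is 2× the previous.
step 4: -10 − 8 → -18
step 5: -18 − 16 → -34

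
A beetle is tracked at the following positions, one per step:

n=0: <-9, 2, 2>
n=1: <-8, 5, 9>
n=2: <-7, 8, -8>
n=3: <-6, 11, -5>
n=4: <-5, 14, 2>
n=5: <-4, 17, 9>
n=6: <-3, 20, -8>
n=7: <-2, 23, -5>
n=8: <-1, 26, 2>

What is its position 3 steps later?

First: linear, +1 per step → 2 at step 11.
Second: linear, +3 per step → 35 at step 11.
Third: cycles through 2, 9, -8, -5 every 4 steps. Step 11 lands at position 3 of the cycle → -5.

<2, 35, -5>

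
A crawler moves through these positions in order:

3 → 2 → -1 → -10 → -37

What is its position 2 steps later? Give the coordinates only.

The jumps are -1, -3, -9, -27 — a geometric progression with ratio 3.
step 5: -37 − 81 → -118
step 6: -118 − 243 → -361

-361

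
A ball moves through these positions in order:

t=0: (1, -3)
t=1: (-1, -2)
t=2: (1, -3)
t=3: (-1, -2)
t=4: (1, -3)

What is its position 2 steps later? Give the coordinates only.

The jumps are (-2, +1), (+2, -1), (-2, +1), (+2, -1) — a geometric progression with ratio -1.
step 5: (1, -3) + (-2, +1) → (-1, -2)
step 6: (-1, -2) + (+2, -1) → (1, -3)

(1, -3)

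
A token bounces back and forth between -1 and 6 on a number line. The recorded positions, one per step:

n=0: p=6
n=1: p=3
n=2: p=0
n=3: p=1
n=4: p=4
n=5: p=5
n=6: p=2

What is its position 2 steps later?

p=2

The value travels 3 per step and bounces off the walls at -1 and 6.
  step 7: 2 → -1
  step 8: -1 → 2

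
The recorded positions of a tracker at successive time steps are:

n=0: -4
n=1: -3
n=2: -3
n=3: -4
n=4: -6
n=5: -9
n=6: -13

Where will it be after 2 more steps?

First differences are +1, +0, -1, -2, -3, -4; their common second difference is -1 (constant acceleration).
step 7: -13 − 5 → -18
step 8: -18 − 6 → -24

-24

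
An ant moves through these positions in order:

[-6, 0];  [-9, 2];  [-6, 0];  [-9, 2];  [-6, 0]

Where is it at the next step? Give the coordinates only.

Step-to-step displacements: [-3, +2], [+3, -2], [-3, +2], [+3, -2]; each is -1× the previous.
step 5: [-6, 0] + [-3, +2] → [-9, 2]

[-9, 2]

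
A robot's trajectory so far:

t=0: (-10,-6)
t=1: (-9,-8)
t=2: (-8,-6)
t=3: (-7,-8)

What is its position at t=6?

(-4,-6)

First: linear, +1 per step → -4 at step 6.
Second: cycles through -6, -8 every 2 steps. Step 6 lands at position 0 of the cycle → -6.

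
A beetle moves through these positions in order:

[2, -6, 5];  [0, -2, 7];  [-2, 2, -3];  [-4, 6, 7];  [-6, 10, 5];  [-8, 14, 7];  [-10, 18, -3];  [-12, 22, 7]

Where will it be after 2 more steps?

First: linear, -2 per step → -16 at step 9.
Second: linear, +4 per step → 30 at step 9.
Third: cycles through 5, 7, -3, 7 every 4 steps. Step 9 lands at position 1 of the cycle → 7.

[-16, 30, 7]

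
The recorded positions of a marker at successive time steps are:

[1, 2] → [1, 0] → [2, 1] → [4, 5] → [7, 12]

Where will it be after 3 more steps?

First differences are [+0, -2], [+1, +1], [+2, +4], [+3, +7]; their common second difference is [+1, +3] (constant acceleration).
step 5: [7, 12] + [+4, +10] → [11, 22]
step 6: [11, 22] + [+5, +13] → [16, 35]
step 7: [16, 35] + [+6, +16] → [22, 51]

[22, 51]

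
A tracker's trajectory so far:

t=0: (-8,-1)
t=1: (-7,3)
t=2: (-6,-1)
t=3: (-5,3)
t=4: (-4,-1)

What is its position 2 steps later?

(-2,-1)

The first coordinate changes by +1 each step, so at step 6 it is -8 + 6·(1) = -2.
The second coordinate repeats the cycle [-1, 3] with period 2; step 6 mod 2 = 0, giving -1.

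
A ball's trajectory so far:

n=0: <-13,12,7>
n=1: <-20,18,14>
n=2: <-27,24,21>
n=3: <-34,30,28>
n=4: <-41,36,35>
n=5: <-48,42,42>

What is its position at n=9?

<-76,66,70>

Each step adds <-7,+6,+7> to the position.
step 6: <-48,42,42> + <-7,+6,+7> → <-55,48,49>
step 7: <-55,48,49> + <-7,+6,+7> → <-62,54,56>
step 8: <-62,54,56> + <-7,+6,+7> → <-69,60,63>
step 9: <-69,60,63> + <-7,+6,+7> → <-76,66,70>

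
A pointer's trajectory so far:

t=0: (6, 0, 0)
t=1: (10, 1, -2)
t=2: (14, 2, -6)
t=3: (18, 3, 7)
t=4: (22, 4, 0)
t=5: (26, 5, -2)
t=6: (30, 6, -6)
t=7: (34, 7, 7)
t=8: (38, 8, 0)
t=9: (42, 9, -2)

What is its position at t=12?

(54, 12, 0)

The first coordinate changes by +4 each step, so at step 12 it is 6 + 12·(4) = 54.
The second coordinate changes by +1 each step, so at step 12 it is 0 + 12·(1) = 12.
The third coordinate repeats the cycle [0, -2, -6, 7] with period 4; step 12 mod 4 = 0, giving 0.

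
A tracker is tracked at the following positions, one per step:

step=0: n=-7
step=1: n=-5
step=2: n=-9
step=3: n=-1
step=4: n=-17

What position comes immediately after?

n=15

The jumps are +2, -4, +8, -16 — a geometric progression with ratio -2.
step 5: -17 + 32 → n=15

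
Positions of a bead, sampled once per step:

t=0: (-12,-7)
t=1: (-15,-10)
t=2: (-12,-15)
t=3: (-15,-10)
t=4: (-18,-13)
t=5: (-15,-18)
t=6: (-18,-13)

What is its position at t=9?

(-21,-16)

Differencing gives (-3,-3), (+3,-5), (-3,+5), (-3,-3), (+3,-5), (-3,+5). This is the pattern (-3,-3), (+3,-5), (-3,+5) repeated.
step 7: apply (-3,-3) → (-21,-16)
step 8: apply (+3,-5) → (-18,-21)
step 9: apply (-3,+5) → (-21,-16)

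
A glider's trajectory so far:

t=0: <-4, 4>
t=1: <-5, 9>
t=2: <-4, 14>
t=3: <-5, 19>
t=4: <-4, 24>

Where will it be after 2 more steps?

<-4, 34>

First: cycles through -4, -5 every 2 steps. Step 6 lands at position 0 of the cycle → -4.
Second: linear, +5 per step → 34 at step 6.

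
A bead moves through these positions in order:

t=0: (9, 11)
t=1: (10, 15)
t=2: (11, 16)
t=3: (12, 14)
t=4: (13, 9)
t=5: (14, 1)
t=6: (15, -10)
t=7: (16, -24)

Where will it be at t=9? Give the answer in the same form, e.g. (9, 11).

(18, -61)

First differences are (+1, +4), (+1, +1), (+1, -2), (+1, -5), (+1, -8), (+1, -11), (+1, -14); their common second difference is (+0, -3) (constant acceleration).
step 8: (16, -24) + (+1, -17) → (17, -41)
step 9: (17, -41) + (+1, -20) → (18, -61)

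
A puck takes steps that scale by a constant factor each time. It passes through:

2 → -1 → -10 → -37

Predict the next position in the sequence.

-118

The jumps are -3, -9, -27 — a geometric progression with ratio 3.
step 4: -37 − 81 → -118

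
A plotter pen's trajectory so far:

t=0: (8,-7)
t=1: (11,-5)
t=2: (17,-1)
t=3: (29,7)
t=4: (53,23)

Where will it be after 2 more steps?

(197,119)

Step-to-step displacements: (+3,+2), (+6,+4), (+12,+8), (+24,+16); each is 2× the previous.
step 5: (53,23) + (+48,+32) → (101,55)
step 6: (101,55) + (+96,+64) → (197,119)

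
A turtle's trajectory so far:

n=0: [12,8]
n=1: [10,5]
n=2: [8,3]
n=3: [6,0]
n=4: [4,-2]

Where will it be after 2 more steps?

Differencing gives [-2,-3], [-2,-2], [-2,-3], [-2,-2]. This is the pattern [-2,-3], [-2,-2] repeated.
step 5: apply [-2,-3] → [2,-5]
step 6: apply [-2,-2] → [0,-7]

[0,-7]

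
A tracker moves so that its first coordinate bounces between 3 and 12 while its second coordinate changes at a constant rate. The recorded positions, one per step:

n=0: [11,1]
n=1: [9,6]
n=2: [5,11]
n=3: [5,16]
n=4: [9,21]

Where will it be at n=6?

The first coordinate reflects between 3 and 12, moving 4 per step.
  step 5: 9 → 11
  step 6: 11 → 7
The second coordinate changes by +5 each step: at step 6 it is 31.

[7,31]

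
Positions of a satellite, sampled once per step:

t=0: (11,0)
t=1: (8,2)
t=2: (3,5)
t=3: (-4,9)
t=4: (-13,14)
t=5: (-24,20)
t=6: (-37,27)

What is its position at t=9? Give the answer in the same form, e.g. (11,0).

(-88,54)

Successive displacements: (-3,+2), (-5,+3), (-7,+4), (-9,+5), (-11,+6), (-13,+7) — each changes by (-2,+1).
step 7: (-37,27) + (-15,+8) → (-52,35)
step 8: (-52,35) + (-17,+9) → (-69,44)
step 9: (-69,44) + (-19,+10) → (-88,54)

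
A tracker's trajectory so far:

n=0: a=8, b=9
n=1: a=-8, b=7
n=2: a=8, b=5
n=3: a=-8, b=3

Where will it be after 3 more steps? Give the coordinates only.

A: cycles through 8, -8 every 2 steps. Step 6 lands at position 0 of the cycle → 8.
B: linear, -2 per step → -3 at step 6.

a=8, b=-3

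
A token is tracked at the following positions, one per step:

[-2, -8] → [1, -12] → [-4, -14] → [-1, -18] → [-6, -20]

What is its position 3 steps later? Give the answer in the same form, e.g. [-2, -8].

Step-to-step displacements: [+3, -4], [-5, -2], [+3, -4], [-5, -2] — a repeating cycle of length 2.
step 5: apply [+3, -4] → [-3, -24]
step 6: apply [-5, -2] → [-8, -26]
step 7: apply [+3, -4] → [-5, -30]

[-5, -30]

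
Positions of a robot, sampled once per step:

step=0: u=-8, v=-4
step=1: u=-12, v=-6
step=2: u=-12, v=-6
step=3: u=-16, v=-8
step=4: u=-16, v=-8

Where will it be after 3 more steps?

u=-24, v=-12

Step-to-step displacements: (-4, -2), (+0, +0), (-4, -2), (+0, +0) — a repeating cycle of length 2.
step 5: apply (-4, -2) → u=-20, v=-10
step 6: apply (+0, +0) → u=-20, v=-10
step 7: apply (-4, -2) → u=-24, v=-12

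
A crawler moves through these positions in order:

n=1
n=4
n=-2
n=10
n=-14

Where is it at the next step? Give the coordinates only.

n=34

The jumps are +3, -6, +12, -24 — a geometric progression with ratio -2.
step 5: -14 + 48 → n=34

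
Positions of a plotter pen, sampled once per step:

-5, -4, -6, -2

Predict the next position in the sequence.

-10

The jumps are +1, -2, +4 — a geometric progression with ratio -2.
step 4: -2 − 8 → -10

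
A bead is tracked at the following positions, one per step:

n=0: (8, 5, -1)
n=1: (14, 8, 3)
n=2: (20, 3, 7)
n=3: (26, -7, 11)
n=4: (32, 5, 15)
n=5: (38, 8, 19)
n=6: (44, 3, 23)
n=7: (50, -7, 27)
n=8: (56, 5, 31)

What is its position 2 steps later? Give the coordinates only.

The first coordinate changes by +6 each step, so at step 10 it is 8 + 10·(6) = 68.
The second coordinate repeats the cycle [5, 8, 3, -7] with period 4; step 10 mod 4 = 2, giving 3.
The third coordinate changes by +4 each step, so at step 10 it is -1 + 10·(4) = 39.

(68, 3, 39)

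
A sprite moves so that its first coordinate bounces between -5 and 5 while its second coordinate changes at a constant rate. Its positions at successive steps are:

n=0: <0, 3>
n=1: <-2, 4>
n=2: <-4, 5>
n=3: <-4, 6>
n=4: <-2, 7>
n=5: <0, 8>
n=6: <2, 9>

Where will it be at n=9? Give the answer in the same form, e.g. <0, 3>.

The first coordinate reflects between -5 and 5, moving 2 per step.
  step 7: 2 → 4
  step 8: 4 → 4
  step 9: 4 → 2
The second coordinate changes by +1 each step: at step 9 it is 12.

<2, 12>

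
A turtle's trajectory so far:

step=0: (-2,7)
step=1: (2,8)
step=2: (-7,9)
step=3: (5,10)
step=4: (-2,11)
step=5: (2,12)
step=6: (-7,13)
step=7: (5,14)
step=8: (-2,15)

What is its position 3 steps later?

(5,18)

First: cycles through -2, 2, -7, 5 every 4 steps. Step 11 lands at position 3 of the cycle → 5.
Second: linear, +1 per step → 18 at step 11.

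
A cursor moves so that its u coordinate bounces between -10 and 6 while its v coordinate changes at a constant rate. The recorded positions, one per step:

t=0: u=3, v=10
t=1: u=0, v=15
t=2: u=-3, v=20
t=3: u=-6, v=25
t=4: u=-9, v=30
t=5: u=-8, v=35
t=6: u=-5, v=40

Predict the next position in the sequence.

The u coordinate travels 3 per step and bounces off the walls at -10 and 6.
  step 7: -5 → -2
The v coordinate changes by +5 each step: at step 7 it is 45.

u=-2, v=45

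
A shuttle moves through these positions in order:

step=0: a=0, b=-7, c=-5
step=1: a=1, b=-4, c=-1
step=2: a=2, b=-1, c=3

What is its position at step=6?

a=6, b=11, c=19

The position changes by (+1, +3, +4) every step.
step 3: a=2, b=-1, c=3 + (+1, +3, +4) → a=3, b=2, c=7
step 4: a=3, b=2, c=7 + (+1, +3, +4) → a=4, b=5, c=11
step 5: a=4, b=5, c=11 + (+1, +3, +4) → a=5, b=8, c=15
step 6: a=5, b=8, c=15 + (+1, +3, +4) → a=6, b=11, c=19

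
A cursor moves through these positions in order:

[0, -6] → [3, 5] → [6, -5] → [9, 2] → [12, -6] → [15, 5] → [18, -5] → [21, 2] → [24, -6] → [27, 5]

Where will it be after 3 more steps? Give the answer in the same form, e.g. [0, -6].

[36, -6]

The first coordinate changes by +3 each step, so at step 12 it is 0 + 12·(3) = 36.
The second coordinate repeats the cycle [-6, 5, -5, 2] with period 4; step 12 mod 4 = 0, giving -6.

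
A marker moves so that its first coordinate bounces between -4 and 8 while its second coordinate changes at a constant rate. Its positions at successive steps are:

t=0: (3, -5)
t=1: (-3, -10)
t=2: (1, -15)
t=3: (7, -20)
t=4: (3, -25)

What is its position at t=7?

(7, -40)

The first coordinate travels 6 per step and bounces off the walls at -4 and 8.
  step 5: 3 → -3
  step 6: -3 → 1
  step 7: 1 → 7
The second coordinate changes by -5 each step: at step 7 it is -40.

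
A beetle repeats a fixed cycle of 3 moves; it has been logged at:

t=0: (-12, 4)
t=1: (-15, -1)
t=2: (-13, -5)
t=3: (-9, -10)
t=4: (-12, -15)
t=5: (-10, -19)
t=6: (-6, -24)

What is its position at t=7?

Differencing gives (-3, -5), (+2, -4), (+4, -5), (-3, -5), (+2, -4), (+4, -5). This is the pattern (-3, -5), (+2, -4), (+4, -5) repeated.
step 7: apply (-3, -5) → (-9, -29)

(-9, -29)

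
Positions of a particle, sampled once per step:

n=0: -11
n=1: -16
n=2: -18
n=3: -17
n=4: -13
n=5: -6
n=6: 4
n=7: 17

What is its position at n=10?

First differences are -5, -2, +1, +4, +7, +10, +13; their common second difference is +3 (constant acceleration).
step 8: 17 + 16 → 33
step 9: 33 + 19 → 52
step 10: 52 + 22 → 74

74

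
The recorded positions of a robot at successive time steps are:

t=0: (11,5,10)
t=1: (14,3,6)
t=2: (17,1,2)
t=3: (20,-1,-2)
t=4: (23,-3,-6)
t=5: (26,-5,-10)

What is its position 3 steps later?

Each step adds (+3,-2,-4) to the position.
step 6: (26,-5,-10) + (+3,-2,-4) → (29,-7,-14)
step 7: (29,-7,-14) + (+3,-2,-4) → (32,-9,-18)
step 8: (32,-9,-18) + (+3,-2,-4) → (35,-11,-22)

(35,-11,-22)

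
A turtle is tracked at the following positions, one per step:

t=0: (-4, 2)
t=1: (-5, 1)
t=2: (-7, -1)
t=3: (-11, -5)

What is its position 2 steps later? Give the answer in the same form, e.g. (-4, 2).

The jumps are (-1, -1), (-2, -2), (-4, -4) — a geometric progression with ratio 2.
step 4: (-11, -5) + (-8, -8) → (-19, -13)
step 5: (-19, -13) + (-16, -16) → (-35, -29)

(-35, -29)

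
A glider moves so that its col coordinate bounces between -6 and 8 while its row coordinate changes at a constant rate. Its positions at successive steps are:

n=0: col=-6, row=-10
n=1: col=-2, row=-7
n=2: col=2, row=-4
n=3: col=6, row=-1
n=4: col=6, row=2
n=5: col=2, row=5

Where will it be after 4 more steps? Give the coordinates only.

col=2, row=17

The col coordinate reflects between -6 and 8, moving 4 per step.
  step 6: 2 → -2
  step 7: -2 → -6
  step 8: -6 → -2
  step 9: -2 → 2
The row coordinate changes by +3 each step: at step 9 it is 17.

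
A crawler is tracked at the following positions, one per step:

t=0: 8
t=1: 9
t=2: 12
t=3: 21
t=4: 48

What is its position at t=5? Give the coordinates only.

129

Consecutive displacements +1, +3, +9, +27 scale by a factor of 3 each step.
step 5: 48 + 81 → 129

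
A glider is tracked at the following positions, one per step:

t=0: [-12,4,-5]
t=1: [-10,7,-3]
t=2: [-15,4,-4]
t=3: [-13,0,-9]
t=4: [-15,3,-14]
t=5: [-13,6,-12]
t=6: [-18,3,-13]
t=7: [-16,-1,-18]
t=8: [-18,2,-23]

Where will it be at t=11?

[-19,-2,-27]

Differencing gives [+2,+3,+2], [-5,-3,-1], [+2,-4,-5], [-2,+3,-5], [+2,+3,+2], [-5,-3,-1], [+2,-4,-5], [-2,+3,-5]. This is the pattern [+2,+3,+2], [-5,-3,-1], [+2,-4,-5], [-2,+3,-5] repeated.
step 9: apply [+2,+3,+2] → [-16,5,-21]
step 10: apply [-5,-3,-1] → [-21,2,-22]
step 11: apply [+2,-4,-5] → [-19,-2,-27]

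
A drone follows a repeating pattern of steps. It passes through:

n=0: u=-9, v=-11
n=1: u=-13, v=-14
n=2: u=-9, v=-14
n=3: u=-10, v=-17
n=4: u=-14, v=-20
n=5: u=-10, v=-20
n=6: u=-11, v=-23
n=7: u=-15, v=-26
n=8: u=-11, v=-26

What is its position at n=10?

Step-to-step displacements: (-4, -3), (+4, +0), (-1, -3), (-4, -3), (+4, +0), (-1, -3), (-4, -3), (+4, +0) — a repeating cycle of length 3.
step 9: apply (-1, -3) → u=-12, v=-29
step 10: apply (-4, -3) → u=-16, v=-32

u=-16, v=-32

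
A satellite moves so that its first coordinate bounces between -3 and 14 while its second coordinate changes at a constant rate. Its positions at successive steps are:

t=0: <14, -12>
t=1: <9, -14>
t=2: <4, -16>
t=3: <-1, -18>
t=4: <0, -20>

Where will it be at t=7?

The first coordinate reflects between -3 and 14, moving 5 per step.
  step 5: 0 → 5
  step 6: 5 → 10
  step 7: 10 → 13
The second coordinate changes by -2 each step: at step 7 it is -26.

<13, -26>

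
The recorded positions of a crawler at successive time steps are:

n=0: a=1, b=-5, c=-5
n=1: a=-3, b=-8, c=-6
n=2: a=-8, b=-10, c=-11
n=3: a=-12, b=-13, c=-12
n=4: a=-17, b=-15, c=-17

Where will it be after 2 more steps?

The moves between consecutive positions are (-4,-3,-1), (-5,-2,-5), (-4,-3,-1), (-5,-2,-5); they repeat the 2-cycle [(-4,-3,-1), (-5,-2,-5)].
step 5: apply (-4,-3,-1) → a=-21, b=-18, c=-18
step 6: apply (-5,-2,-5) → a=-26, b=-20, c=-23

a=-26, b=-20, c=-23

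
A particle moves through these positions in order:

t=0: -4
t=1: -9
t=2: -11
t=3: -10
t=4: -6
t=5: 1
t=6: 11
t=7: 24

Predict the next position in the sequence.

First differences are -5, -2, +1, +4, +7, +10, +13; their common second difference is +3 (constant acceleration).
step 8: 24 + 16 → 40

40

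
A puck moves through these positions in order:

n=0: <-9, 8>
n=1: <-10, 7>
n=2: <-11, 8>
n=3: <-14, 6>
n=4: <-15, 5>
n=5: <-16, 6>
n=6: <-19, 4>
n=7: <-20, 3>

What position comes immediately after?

<-21, 4>

Differencing gives <-1, -1>, <-1, +1>, <-3, -2>, <-1, -1>, <-1, +1>, <-3, -2>, <-1, -1>. This is the pattern <-1, -1>, <-1, +1>, <-3, -2> repeated.
step 8: apply <-1, +1> → <-21, 4>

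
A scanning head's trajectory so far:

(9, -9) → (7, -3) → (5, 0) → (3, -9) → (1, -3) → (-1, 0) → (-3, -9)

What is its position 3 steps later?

The first coordinate changes by -2 each step, so at step 9 it is 9 + 9·(-2) = -9.
The second coordinate repeats the cycle [-9, -3, 0] with period 3; step 9 mod 3 = 0, giving -9.

(-9, -9)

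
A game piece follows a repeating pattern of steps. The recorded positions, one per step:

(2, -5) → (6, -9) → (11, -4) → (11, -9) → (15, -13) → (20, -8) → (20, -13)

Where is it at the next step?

(24, -17)

Step-to-step displacements: (+4, -4), (+5, +5), (+0, -5), (+4, -4), (+5, +5), (+0, -5) — a repeating cycle of length 3.
step 7: apply (+4, -4) → (24, -17)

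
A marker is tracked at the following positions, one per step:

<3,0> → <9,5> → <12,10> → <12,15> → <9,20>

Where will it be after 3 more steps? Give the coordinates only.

<-18,35>

Successive displacements: <+6,+5>, <+3,+5>, <+0,+5>, <-3,+5> — each changes by <-3,+0>.
step 5: <9,20> + <-6,+5> → <3,25>
step 6: <3,25> + <-9,+5> → <-6,30>
step 7: <-6,30> + <-12,+5> → <-18,35>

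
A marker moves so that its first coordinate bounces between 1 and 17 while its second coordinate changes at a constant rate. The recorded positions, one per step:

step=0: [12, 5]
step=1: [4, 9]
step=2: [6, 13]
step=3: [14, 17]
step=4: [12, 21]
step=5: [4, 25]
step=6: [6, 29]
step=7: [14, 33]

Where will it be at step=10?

The first coordinate reflects between 1 and 17, moving 8 per step.
  step 8: 14 → 12
  step 9: 12 → 4
  step 10: 4 → 6
The second coordinate changes by +4 each step: at step 10 it is 45.

[6, 45]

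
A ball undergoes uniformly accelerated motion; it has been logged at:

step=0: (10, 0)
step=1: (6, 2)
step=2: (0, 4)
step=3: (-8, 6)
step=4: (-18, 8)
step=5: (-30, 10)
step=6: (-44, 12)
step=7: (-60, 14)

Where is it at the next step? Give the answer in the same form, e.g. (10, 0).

Taking differences between consecutive positions: (-4, +2), (-6, +2), (-8, +2), (-10, +2), (-12, +2), (-14, +2), (-16, +2). These grow by (-2, +0) each step.
step 8: (-60, 14) + (-18, +2) → (-78, 16)

(-78, 16)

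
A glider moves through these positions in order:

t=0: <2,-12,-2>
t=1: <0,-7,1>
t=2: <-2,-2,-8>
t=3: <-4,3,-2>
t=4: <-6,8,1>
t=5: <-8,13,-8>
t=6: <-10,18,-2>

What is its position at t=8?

<-14,28,-8>

First: linear, -2 per step → -14 at step 8.
Second: linear, +5 per step → 28 at step 8.
Third: cycles through -2, 1, -8 every 3 steps. Step 8 lands at position 2 of the cycle → -8.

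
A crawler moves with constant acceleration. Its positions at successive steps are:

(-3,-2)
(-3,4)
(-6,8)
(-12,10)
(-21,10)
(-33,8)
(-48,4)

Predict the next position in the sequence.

First differences are (+0,+6), (-3,+4), (-6,+2), (-9,+0), (-12,-2), (-15,-4); their common second difference is (-3,-2) (constant acceleration).
step 7: (-48,4) + (-18,-6) → (-66,-2)

(-66,-2)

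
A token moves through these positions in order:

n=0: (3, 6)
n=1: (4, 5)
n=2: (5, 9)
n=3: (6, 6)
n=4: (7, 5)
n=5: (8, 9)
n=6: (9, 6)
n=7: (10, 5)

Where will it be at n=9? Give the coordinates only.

(12, 6)

The first coordinate changes by +1 each step, so at step 9 it is 3 + 9·(1) = 12.
The second coordinate repeats the cycle [6, 5, 9] with period 3; step 9 mod 3 = 0, giving 6.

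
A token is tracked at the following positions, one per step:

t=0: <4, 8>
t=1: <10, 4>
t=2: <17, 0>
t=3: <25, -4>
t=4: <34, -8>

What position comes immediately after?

Taking differences between consecutive positions: <+6, -4>, <+7, -4>, <+8, -4>, <+9, -4>. These grow by <+1, +0> each step.
step 5: <34, -8> + <+10, -4> → <44, -12>

<44, -12>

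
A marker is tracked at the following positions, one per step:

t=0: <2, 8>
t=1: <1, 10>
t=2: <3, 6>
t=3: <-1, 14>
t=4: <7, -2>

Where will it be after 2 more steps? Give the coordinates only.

<23, -34>

Consecutive displacements <-1, +2>, <+2, -4>, <-4, +8>, <+8, -16> scale by a factor of -2 each step.
step 5: <7, -2> + <-16, +32> → <-9, 30>
step 6: <-9, 30> + <+32, -64> → <23, -34>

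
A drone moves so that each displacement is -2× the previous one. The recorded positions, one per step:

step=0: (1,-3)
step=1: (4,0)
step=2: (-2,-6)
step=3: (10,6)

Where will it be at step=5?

(34,30)

The jumps are (+3,+3), (-6,-6), (+12,+12) — a geometric progression with ratio -2.
step 4: (10,6) + (-24,-24) → (-14,-18)
step 5: (-14,-18) + (+48,+48) → (34,30)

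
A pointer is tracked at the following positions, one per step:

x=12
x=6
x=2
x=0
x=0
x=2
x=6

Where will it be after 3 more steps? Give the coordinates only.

Successive displacements: -6, -4, -2, +0, +2, +4 — each changes by +2.
step 7: 6 + 6 → x=12
step 8: 12 + 8 → x=20
step 9: 20 + 10 → x=30

x=30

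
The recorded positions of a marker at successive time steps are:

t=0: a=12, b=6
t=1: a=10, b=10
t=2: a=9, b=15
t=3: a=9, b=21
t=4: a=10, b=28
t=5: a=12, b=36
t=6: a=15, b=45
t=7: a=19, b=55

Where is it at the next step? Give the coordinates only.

a=24, b=66

First differences are (-2,+4), (-1,+5), (+0,+6), (+1,+7), (+2,+8), (+3,+9), (+4,+10); their common second difference is (+1,+1) (constant acceleration).
step 8: a=19, b=55 + (+5,+11) → a=24, b=66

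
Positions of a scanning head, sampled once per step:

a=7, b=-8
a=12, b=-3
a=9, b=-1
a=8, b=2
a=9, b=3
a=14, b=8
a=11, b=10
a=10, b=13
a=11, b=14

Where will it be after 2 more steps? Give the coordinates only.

a=13, b=21

Differencing gives (+5, +5), (-3, +2), (-1, +3), (+1, +1), (+5, +5), (-3, +2), (-1, +3), (+1, +1). This is the pattern (+5, +5), (-3, +2), (-1, +3), (+1, +1) repeated.
step 9: apply (+5, +5) → a=16, b=19
step 10: apply (-3, +2) → a=13, b=21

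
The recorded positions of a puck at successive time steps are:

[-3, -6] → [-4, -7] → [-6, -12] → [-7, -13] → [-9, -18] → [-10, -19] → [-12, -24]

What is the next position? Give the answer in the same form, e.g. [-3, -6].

The moves between consecutive positions are [-1, -1], [-2, -5], [-1, -1], [-2, -5], [-1, -1], [-2, -5]; they repeat the 2-cycle [[-1, -1], [-2, -5]].
step 7: apply [-1, -1] → [-13, -25]

[-13, -25]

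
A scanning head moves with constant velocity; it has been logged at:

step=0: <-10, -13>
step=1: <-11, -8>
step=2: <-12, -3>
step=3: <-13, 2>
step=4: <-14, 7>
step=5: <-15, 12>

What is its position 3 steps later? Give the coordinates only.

The position changes by <-1, +5> every step.
step 6: <-15, 12> + <-1, +5> → <-16, 17>
step 7: <-16, 17> + <-1, +5> → <-17, 22>
step 8: <-17, 22> + <-1, +5> → <-18, 27>

<-18, 27>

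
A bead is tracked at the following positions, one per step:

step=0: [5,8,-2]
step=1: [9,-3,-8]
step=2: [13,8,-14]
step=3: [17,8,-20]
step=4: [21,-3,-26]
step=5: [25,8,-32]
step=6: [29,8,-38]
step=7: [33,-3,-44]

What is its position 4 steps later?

The first coordinate changes by +4 each step, so at step 11 it is 5 + 11·(4) = 49.
The second coordinate repeats the cycle [8, -3, 8] with period 3; step 11 mod 3 = 2, giving 8.
The third coordinate changes by -6 each step, so at step 11 it is -2 + 11·(-6) = -68.

[49,8,-68]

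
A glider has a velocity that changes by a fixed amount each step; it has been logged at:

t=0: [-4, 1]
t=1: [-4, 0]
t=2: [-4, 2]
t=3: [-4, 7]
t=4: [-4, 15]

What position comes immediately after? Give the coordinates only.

[-4, 26]

First differences are [+0, -1], [+0, +2], [+0, +5], [+0, +8]; their common second difference is [+0, +3] (constant acceleration).
step 5: [-4, 15] + [+0, +11] → [-4, 26]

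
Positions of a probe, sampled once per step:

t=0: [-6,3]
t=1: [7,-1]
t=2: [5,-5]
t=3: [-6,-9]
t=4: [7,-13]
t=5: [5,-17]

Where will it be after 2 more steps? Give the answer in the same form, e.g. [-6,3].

[7,-25]

The first coordinate repeats the cycle [-6, 7, 5] with period 3; step 7 mod 3 = 1, giving 7.
The second coordinate changes by -4 each step, so at step 7 it is 3 + 7·(-4) = -25.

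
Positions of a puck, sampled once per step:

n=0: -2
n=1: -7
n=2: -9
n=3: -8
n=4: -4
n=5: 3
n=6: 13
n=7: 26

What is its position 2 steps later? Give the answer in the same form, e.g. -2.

61

First differences are -5, -2, +1, +4, +7, +10, +13; their common second difference is +3 (constant acceleration).
step 8: 26 + 16 → 42
step 9: 42 + 19 → 61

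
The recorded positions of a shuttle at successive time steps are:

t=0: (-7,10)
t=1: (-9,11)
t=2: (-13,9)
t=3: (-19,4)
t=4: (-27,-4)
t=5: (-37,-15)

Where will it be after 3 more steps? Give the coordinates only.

(-79,-66)

Successive displacements: (-2,+1), (-4,-2), (-6,-5), (-8,-8), (-10,-11) — each changes by (-2,-3).
step 6: (-37,-15) + (-12,-14) → (-49,-29)
step 7: (-49,-29) + (-14,-17) → (-63,-46)
step 8: (-63,-46) + (-16,-20) → (-79,-66)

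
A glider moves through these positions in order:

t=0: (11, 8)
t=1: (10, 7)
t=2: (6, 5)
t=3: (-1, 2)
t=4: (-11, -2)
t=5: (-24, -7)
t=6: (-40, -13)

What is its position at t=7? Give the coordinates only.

(-59, -20)

Taking differences between consecutive positions: (-1, -1), (-4, -2), (-7, -3), (-10, -4), (-13, -5), (-16, -6). These grow by (-3, -1) each step.
step 7: (-40, -13) + (-19, -7) → (-59, -20)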